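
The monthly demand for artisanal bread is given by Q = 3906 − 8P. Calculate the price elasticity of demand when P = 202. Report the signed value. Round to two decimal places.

At P = 202, Q = 2290.
dQ/dP = −8.
ε = (dQ/dP)(P/Q) = (-8)(202/2290).
|ε| < 1, so demand is inelastic at this price.

-0.71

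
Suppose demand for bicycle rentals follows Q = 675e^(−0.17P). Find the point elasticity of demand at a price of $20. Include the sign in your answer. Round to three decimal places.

At P = 20, Q = 22.527.
dQ/dP = −0.17·675e^(−0.17P) = −0.17Q = -3.830.
ε = (dQ/dP)(P/Q) = (-3.830)(20/22.527).

-3.400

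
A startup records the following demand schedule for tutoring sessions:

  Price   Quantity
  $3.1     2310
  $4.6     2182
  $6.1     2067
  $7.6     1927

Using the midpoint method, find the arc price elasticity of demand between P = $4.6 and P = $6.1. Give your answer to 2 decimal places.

At P = 4.6, Q = 2182; at P = 6.1, Q = 2067.
ΔQ = -115, ΔP = 1.5. Midpoints: P̄ = 5.35, Q̄ = 2124.5.
ε = (ΔQ/ΔP)(P̄/Q̄) = (-115/1.5)(5.35/2124.5).

-0.19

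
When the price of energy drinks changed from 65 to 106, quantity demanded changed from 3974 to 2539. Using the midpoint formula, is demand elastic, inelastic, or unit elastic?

Arc ε ≈ -0.919.
|ε| = 0.92 < 1.

inelastic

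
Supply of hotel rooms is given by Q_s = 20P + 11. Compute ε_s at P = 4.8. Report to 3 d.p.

At P = 4.8, Q_s = 107.
dQ_s/dP = 20.
ε_s = (dQ_s/dP)(P/Q_s) = (20)(4.8/107).

0.897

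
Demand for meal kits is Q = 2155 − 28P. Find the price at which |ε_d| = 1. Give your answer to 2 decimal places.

38.48

For linear demand Q = a − bP, ε = −bP/(a − bP). |ε| = 1 when bP = a − bP, i.e. P = a/(2b).
P = 2155/(2·28) = 2155/56 = 38.4821.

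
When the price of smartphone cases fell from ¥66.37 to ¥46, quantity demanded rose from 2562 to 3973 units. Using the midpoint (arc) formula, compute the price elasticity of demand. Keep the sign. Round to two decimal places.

-1.19

ΔQ = 3973 − 2562 = 1411; ΔP = 46 − 66.37 = -20.37.
Midpoints: P̄ = 56.19, Q̄ = 3267.5.
ε = (ΔQ/ΔP)(P̄/Q̄) = (1411/-20.37)(56.19/3267.5).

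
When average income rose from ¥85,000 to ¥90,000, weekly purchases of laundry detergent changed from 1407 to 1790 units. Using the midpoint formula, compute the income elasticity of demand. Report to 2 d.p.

4.19

ΔQ = 383, ΔI = 5000. Midpoints: Ī = 87,500, Q̄ = 1598.5.
ε_I = (ΔQ/ΔI)(Ī/Q̄) = (383/5000)(87500/1598.5).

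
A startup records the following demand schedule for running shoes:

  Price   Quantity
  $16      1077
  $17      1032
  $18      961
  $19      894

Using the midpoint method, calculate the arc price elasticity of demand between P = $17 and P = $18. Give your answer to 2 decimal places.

-1.25

At P = 17, Q = 1032; at P = 18, Q = 961.
ΔQ = -71, ΔP = 1. Midpoints: P̄ = 17.50, Q̄ = 996.5.
ε = (ΔQ/ΔP)(P̄/Q̄) = (-71/1)(17.50/996.5).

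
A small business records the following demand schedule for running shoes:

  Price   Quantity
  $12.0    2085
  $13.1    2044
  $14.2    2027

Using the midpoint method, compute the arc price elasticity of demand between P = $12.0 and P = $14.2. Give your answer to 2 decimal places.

At P = 12.0, Q = 2085; at P = 14.2, Q = 2027.
ΔQ = -58, ΔP = 2.2. Midpoints: P̄ = 13.10, Q̄ = 2056.0.
ε = (ΔQ/ΔP)(P̄/Q̄) = (-58/2.2)(13.10/2056.0).

-0.17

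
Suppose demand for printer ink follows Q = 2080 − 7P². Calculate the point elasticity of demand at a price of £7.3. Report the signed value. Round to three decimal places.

-0.437

At P = 7.3, Q = 1706.970.
dQ/dP = −14P = -102.200.
ε = (dQ/dP)(P/Q) = (-102.200)(7.3/1706.970).
|ε| < 1, so demand is inelastic at this price.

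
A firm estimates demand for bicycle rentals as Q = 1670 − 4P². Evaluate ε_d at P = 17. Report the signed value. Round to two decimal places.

-4.50

At P = 17, Q = 514.
dQ/dP = −8P = -136.
ε = (dQ/dP)(P/Q) = (-136)(17/514).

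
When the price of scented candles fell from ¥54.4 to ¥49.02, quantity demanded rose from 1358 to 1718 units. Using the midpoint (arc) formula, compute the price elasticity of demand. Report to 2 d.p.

ΔQ = 1718 − 1358 = 360; ΔP = 49.02 − 54.4 = -5.38.
Midpoints: P̄ = 51.71, Q̄ = 1538.0.
ε = (ΔQ/ΔP)(P̄/Q̄) = (360/-5.38)(51.71/1538.0).

-2.25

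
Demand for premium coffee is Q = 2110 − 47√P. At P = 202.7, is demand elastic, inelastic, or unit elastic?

Q = 1440.848, dQ/dP = -1.651.
ε = (dQ/dP)(P/Q) ≈ -0.232.
|ε| = 0.23 < 1.

inelastic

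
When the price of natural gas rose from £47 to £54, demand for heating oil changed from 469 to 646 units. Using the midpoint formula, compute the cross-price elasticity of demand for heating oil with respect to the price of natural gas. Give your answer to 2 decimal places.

2.29

ΔQ_x = 646 − 469 = 177; ΔP_y = 54 − 47 = 7.
Midpoints: P̄_y = 50.50, Q̄_x = 557.5.
ε_xy = (ΔQ_x/ΔP_y)(P̄_y/Q̄_x) = (177/7)(50.50/557.5).
ε_xy > 0, so the goods are substitutes.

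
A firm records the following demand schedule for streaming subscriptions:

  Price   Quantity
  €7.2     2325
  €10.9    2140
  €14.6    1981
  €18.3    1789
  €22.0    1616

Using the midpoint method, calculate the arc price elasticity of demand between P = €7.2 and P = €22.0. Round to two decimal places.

-0.35

At P = 7.2, Q = 2325; at P = 22.0, Q = 1616.
ΔQ = -709, ΔP = 14.8. Midpoints: P̄ = 14.60, Q̄ = 1970.5.
ε = (ΔQ/ΔP)(P̄/Q̄) = (-709/14.8)(14.60/1970.5).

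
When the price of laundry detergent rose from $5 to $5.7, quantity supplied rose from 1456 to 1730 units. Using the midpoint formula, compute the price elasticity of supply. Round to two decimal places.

ΔQ = 1730 − 1456 = 274; ΔP = 5.7 − 5 = 0.7.
Midpoints: P̄ = 5.35, Q̄ = 1593.0.
ε_s = (ΔQ/ΔP)(P̄/Q̄) = (274/0.7)(5.35/1593.0).

1.31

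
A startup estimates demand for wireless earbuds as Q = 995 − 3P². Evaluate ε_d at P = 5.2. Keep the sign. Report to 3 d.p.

At P = 5.2, Q = 913.880.
dQ/dP = −6P = -31.200.
ε = (dQ/dP)(P/Q) = (-31.200)(5.2/913.880).

-0.178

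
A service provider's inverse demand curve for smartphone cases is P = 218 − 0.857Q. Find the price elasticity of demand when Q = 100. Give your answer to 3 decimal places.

At Q = 100, P = 218 − 0.857(100) = 132.30.
dP/dQ = −0.857, so dQ/dP = 1/(−0.857) = -1.167.
ε = (dQ/dP)(P/Q) = (-1.167)(132.30/100).

-1.544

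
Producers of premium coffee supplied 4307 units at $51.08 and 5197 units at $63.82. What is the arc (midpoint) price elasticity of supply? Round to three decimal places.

0.845

ΔQ = 5197 − 4307 = 890; ΔP = 63.82 − 51.08 = 12.74.
Midpoints: P̄ = 57.45, Q̄ = 4752.0.
ε_s = (ΔQ/ΔP)(P̄/Q̄) = (890/12.74)(57.45/4752.0).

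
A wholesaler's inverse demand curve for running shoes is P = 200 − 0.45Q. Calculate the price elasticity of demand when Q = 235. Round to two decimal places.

At Q = 235, P = 200 − 0.45(235) = 94.25.
dP/dQ = −0.45, so dQ/dP = 1/(−0.45) = -2.222.
ε = (dQ/dP)(P/Q) = (-2.222)(94.25/235).

-0.89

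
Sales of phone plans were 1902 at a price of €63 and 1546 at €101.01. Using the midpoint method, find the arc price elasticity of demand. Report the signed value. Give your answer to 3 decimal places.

ΔQ = 1546 − 1902 = -356; ΔP = 101.01 − 63 = 38.01.
Midpoints: P̄ = 82.00, Q̄ = 1724.0.
ε = (ΔQ/ΔP)(P̄/Q̄) = (-356/38.01)(82.00/1724.0).

-0.446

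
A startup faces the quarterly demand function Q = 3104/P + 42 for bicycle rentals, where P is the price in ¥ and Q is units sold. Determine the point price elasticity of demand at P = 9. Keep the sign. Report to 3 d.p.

-0.891

At P = 9, Q = 386.889.
dQ/dP = −3104/P² = -38.321.
ε = (dQ/dP)(P/Q) = (-38.321)(9/386.889).
|ε| < 1, so demand is inelastic at this price.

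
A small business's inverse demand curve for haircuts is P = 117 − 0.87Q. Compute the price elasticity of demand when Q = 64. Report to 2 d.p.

-1.10

At Q = 64, P = 117 − 0.87(64) = 61.32.
dP/dQ = −0.87, so dQ/dP = 1/(−0.87) = -1.149.
ε = (dQ/dP)(P/Q) = (-1.149)(61.32/64).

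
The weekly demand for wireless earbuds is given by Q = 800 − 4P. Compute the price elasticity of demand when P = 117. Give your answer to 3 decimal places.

-1.410

At P = 117, Q = 332.
dQ/dP = −4.
ε = (dQ/dP)(P/Q) = (-4)(117/332).
|ε| > 1, so demand is elastic at this price.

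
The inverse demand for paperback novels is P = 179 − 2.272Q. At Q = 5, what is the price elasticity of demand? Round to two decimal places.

At Q = 5, P = 179 − 2.272(5) = 167.64.
dP/dQ = −2.272, so dQ/dP = 1/(−2.272) = -0.440.
ε = (dQ/dP)(P/Q) = (-0.440)(167.64/5).

-14.76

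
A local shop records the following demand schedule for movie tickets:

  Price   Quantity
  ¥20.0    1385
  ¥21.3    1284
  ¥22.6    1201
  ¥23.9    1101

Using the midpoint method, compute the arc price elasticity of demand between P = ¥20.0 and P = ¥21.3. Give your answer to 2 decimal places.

-1.20

At P = 20.0, Q = 1385; at P = 21.3, Q = 1284.
ΔQ = -101, ΔP = 1.3. Midpoints: P̄ = 20.65, Q̄ = 1334.5.
ε = (ΔQ/ΔP)(P̄/Q̄) = (-101/1.3)(20.65/1334.5).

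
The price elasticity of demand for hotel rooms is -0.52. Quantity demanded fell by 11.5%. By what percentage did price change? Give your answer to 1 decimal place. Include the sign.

%ΔP ≈ %ΔQ / ε = (-11.5%)/(-0.52) = 22.12%.

22.1%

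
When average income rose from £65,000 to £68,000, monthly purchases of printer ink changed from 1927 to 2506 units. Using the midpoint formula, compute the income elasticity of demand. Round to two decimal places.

ΔQ = 579, ΔI = 3000. Midpoints: Ī = 66,500, Q̄ = 2216.5.
ε_I = (ΔQ/ΔI)(Ī/Q̄) = (579/3000)(66500/2216.5).

5.79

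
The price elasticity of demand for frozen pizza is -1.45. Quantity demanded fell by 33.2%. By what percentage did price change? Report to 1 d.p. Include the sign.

22.9%

%ΔP ≈ %ΔQ / ε = (-33.2%)/(-1.45) = 22.90%.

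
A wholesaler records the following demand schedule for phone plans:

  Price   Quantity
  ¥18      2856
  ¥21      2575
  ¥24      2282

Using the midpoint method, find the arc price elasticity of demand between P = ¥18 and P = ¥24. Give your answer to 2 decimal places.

At P = 18, Q = 2856; at P = 24, Q = 2282.
ΔQ = -574, ΔP = 6. Midpoints: P̄ = 21.00, Q̄ = 2569.0.
ε = (ΔQ/ΔP)(P̄/Q̄) = (-574/6)(21.00/2569.0).

-0.78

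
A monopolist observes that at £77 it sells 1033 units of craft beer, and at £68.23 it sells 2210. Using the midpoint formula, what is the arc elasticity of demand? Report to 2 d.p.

-6.01

ΔQ = 2210 − 1033 = 1177; ΔP = 68.23 − 77 = -8.77.
Midpoints: P̄ = 72.62, Q̄ = 1621.5.
ε = (ΔQ/ΔP)(P̄/Q̄) = (1177/-8.77)(72.62/1621.5).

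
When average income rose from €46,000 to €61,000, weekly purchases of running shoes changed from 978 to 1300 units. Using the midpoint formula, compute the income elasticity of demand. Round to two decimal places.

ΔQ = 322, ΔI = 15000. Midpoints: Ī = 53,500, Q̄ = 1139.0.
ε_I = (ΔQ/ΔI)(Ī/Q̄) = (322/15000)(53500/1139.0).
ε_I > 0, so the good is normal.

1.01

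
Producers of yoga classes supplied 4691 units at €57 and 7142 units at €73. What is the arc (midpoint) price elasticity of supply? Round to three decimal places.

ΔQ = 7142 − 4691 = 2451; ΔP = 73 − 57 = 16.
Midpoints: P̄ = 65.00, Q̄ = 5916.5.
ε_s = (ΔQ/ΔP)(P̄/Q̄) = (2451/16)(65.00/5916.5).

1.683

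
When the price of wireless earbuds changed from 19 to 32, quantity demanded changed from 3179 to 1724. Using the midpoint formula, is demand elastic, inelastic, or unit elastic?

Arc ε ≈ -1.164.
|ε| = 1.16 > 1.

elastic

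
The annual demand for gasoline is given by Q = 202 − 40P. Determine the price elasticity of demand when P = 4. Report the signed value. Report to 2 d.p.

-3.81

At P = 4, Q = 42.
dQ/dP = −40.
ε = (dQ/dP)(P/Q) = (-40)(4/42).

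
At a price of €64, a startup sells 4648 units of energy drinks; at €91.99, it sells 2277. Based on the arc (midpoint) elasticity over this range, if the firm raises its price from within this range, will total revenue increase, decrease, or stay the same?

decrease

Arc ε = (-2371/27.99)(78.00/3462.5) ≈ -1.908.
|ε| = 1.91 > 1, so demand is elastic. A price rise therefore reduces total revenue.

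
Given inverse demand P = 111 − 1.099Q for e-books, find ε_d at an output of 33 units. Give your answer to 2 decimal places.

-2.06

At Q = 33, P = 111 − 1.099(33) = 74.73.
dP/dQ = −1.099, so dQ/dP = 1/(−1.099) = -0.910.
ε = (dQ/dP)(P/Q) = (-0.910)(74.73/33).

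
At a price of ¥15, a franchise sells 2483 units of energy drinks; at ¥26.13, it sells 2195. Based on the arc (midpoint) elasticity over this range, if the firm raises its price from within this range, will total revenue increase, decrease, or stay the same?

Arc ε = (-288/11.13)(20.56/2339.0) ≈ -0.228.
|ε| = 0.23 < 1, so demand is inelastic. A price rise therefore raises total revenue.

increase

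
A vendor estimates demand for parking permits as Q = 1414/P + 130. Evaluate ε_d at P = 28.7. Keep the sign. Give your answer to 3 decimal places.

At P = 28.7, Q = 179.268.
dQ/dP = −1414/P² = -1.717.
ε = (dQ/dP)(P/Q) = (-1.717)(28.7/179.268).
|ε| < 1, so demand is inelastic at this price.

-0.275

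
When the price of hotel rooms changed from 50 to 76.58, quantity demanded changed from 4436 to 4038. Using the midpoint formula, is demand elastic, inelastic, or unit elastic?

Arc ε ≈ -0.224.
|ε| = 0.22 < 1.

inelastic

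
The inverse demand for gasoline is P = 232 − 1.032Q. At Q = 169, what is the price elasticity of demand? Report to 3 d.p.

At Q = 169, P = 232 − 1.032(169) = 57.59.
dP/dQ = −1.032, so dQ/dP = 1/(−1.032) = -0.969.
ε = (dQ/dP)(P/Q) = (-0.969)(57.59/169).

-0.330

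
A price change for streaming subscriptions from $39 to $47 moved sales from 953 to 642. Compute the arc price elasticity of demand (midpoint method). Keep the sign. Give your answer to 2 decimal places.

-2.10

ΔQ = 642 − 953 = -311; ΔP = 47 − 39 = 8.
Midpoints: P̄ = 43.00, Q̄ = 797.5.
ε = (ΔQ/ΔP)(P̄/Q̄) = (-311/8)(43.00/797.5).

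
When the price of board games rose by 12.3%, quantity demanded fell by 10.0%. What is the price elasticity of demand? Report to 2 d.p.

ε = %ΔQ / %ΔP = (-10.0)/(12.3) = -0.813.

-0.81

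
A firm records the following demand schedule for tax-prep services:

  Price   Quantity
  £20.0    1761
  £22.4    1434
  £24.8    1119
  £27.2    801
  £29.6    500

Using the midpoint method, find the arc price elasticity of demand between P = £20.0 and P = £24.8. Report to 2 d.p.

At P = 20.0, Q = 1761; at P = 24.8, Q = 1119.
ΔQ = -642, ΔP = 4.8. Midpoints: P̄ = 22.40, Q̄ = 1440.0.
ε = (ΔQ/ΔP)(P̄/Q̄) = (-642/4.8)(22.40/1440.0).

-2.08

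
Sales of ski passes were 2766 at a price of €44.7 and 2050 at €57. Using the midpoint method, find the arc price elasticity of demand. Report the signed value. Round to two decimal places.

-1.23

ΔQ = 2050 − 2766 = -716; ΔP = 57 − 44.7 = 12.3.
Midpoints: P̄ = 50.85, Q̄ = 2408.0.
ε = (ΔQ/ΔP)(P̄/Q̄) = (-716/12.3)(50.85/2408.0).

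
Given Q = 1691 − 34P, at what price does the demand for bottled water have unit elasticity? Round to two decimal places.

For linear demand Q = a − bP, ε = −bP/(a − bP). |ε| = 1 when bP = a − bP, i.e. P = a/(2b).
P = 1691/(2·34) = 1691/68 = 24.8676.

24.87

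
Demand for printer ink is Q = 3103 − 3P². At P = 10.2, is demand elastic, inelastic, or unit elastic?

inelastic

Q = 2790.880, dQ/dP = -61.200.
ε = (dQ/dP)(P/Q) ≈ -0.224.
|ε| = 0.22 < 1.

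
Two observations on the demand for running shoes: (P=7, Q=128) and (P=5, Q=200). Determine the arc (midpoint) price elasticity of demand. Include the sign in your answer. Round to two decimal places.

ΔQ = 200 − 128 = 72; ΔP = 5 − 7 = -2.
Midpoints: P̄ = 6.00, Q̄ = 164.0.
ε = (ΔQ/ΔP)(P̄/Q̄) = (72/-2)(6.00/164.0).

-1.32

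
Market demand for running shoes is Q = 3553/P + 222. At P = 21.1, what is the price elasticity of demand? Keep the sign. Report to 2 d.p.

-0.43

At P = 21.1, Q = 390.389.
dQ/dP = −3553/P² = -7.981.
ε = (dQ/dP)(P/Q) = (-7.981)(21.1/390.389).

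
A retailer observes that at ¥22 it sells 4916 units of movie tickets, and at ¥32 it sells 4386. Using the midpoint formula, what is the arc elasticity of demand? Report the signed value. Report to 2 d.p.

ΔQ = 4386 − 4916 = -530; ΔP = 32 − 22 = 10.
Midpoints: P̄ = 27.00, Q̄ = 4651.0.
ε = (ΔQ/ΔP)(P̄/Q̄) = (-530/10)(27.00/4651.0).

-0.31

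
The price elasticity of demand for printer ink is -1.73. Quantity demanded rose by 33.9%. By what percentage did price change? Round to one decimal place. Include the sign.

%ΔP ≈ %ΔQ / ε = (33.9%)/(-1.73) = -19.60%.

-19.6%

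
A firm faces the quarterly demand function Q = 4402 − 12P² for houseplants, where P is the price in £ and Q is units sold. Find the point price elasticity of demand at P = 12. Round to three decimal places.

-1.292

At P = 12, Q = 2674.
dQ/dP = −24P = -288.
ε = (dQ/dP)(P/Q) = (-288)(12/2674).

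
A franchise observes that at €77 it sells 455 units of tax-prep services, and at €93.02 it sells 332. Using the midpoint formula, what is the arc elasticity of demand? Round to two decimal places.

ΔQ = 332 − 455 = -123; ΔP = 93.02 − 77 = 16.02.
Midpoints: P̄ = 85.01, Q̄ = 393.5.
ε = (ΔQ/ΔP)(P̄/Q̄) = (-123/16.02)(85.01/393.5).

-1.66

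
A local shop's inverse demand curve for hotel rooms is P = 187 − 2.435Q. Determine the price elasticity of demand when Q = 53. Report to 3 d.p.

At Q = 53, P = 187 − 2.435(53) = 57.94.
dP/dQ = −2.435, so dQ/dP = 1/(−2.435) = -0.411.
ε = (dQ/dP)(P/Q) = (-0.411)(57.94/53).

-0.449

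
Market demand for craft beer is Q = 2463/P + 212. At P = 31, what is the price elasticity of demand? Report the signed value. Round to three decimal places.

At P = 31, Q = 291.452.
dQ/dP = −2463/P² = -2.563.
ε = (dQ/dP)(P/Q) = (-2.563)(31/291.452).
|ε| < 1, so demand is inelastic at this price.

-0.273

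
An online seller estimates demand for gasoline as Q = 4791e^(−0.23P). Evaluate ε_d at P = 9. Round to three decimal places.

At P = 9, Q = 604.556.
dQ/dP = −0.23·4791e^(−0.23P) = −0.23Q = -139.048.
ε = (dQ/dP)(P/Q) = (-139.048)(9/604.556).

-2.070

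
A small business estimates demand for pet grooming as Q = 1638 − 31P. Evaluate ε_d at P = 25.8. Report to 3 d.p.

At P = 25.8, Q = 838.200.
dQ/dP = −31.
ε = (dQ/dP)(P/Q) = (-31)(25.8/838.200).
|ε| < 1, so demand is inelastic at this price.

-0.954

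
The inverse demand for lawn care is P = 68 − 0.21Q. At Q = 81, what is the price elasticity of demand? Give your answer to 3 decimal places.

-2.998

At Q = 81, P = 68 − 0.21(81) = 50.99.
dP/dQ = −0.21, so dQ/dP = 1/(−0.21) = -4.762.
ε = (dQ/dP)(P/Q) = (-4.762)(50.99/81).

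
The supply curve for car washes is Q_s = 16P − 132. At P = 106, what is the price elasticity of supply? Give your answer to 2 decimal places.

At P = 106, Q_s = 1564.
dQ_s/dP = 16.
ε_s = (dQ_s/dP)(P/Q_s) = (16)(106/1564).

1.08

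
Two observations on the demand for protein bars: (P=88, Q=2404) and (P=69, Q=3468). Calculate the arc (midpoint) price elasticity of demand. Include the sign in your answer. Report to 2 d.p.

ΔQ = 3468 − 2404 = 1064; ΔP = 69 − 88 = -19.
Midpoints: P̄ = 78.50, Q̄ = 2936.0.
ε = (ΔQ/ΔP)(P̄/Q̄) = (1064/-19)(78.50/2936.0).

-1.50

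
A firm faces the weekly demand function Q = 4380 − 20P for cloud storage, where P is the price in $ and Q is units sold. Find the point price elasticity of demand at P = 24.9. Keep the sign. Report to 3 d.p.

At P = 24.9, Q = 3882.
dQ/dP = −20.
ε = (dQ/dP)(P/Q) = (-20)(24.9/3882).

-0.128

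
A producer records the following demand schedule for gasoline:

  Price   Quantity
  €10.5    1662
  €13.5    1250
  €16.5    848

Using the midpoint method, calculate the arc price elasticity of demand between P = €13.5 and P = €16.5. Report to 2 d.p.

-1.92

At P = 13.5, Q = 1250; at P = 16.5, Q = 848.
ΔQ = -402, ΔP = 3.0. Midpoints: P̄ = 15.00, Q̄ = 1049.0.
ε = (ΔQ/ΔP)(P̄/Q̄) = (-402/3.0)(15.00/1049.0).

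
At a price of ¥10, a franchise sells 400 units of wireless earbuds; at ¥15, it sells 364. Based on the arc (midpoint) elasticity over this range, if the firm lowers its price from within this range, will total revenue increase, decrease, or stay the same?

decrease

Arc ε = (-36/5)(12.50/382.0) ≈ -0.236.
|ε| = 0.24 < 1, so demand is inelastic. A price cut therefore reduces total revenue.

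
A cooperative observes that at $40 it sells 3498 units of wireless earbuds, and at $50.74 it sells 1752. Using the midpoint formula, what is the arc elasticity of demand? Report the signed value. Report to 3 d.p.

ΔQ = 1752 − 3498 = -1746; ΔP = 50.74 − 40 = 10.74.
Midpoints: P̄ = 45.37, Q̄ = 2625.0.
ε = (ΔQ/ΔP)(P̄/Q̄) = (-1746/10.74)(45.37/2625.0).

-2.810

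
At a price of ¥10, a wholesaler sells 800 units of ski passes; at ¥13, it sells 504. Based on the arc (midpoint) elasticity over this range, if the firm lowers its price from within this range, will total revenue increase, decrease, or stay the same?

increase

Arc ε = (-296/3)(11.50/652.0) ≈ -1.740.
|ε| = 1.74 > 1, so demand is elastic. A price cut therefore raises total revenue.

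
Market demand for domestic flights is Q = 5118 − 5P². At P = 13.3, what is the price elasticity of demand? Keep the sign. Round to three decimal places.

At P = 13.3, Q = 4233.550.
dQ/dP = −10P = -133.
ε = (dQ/dP)(P/Q) = (-133)(13.3/4233.550).

-0.418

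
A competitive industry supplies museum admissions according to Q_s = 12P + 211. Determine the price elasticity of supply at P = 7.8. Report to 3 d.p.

At P = 7.8, Q_s = 304.60.
dQ_s/dP = 12.
ε_s = (dQ_s/dP)(P/Q_s) = (12)(7.8/304.60).

0.307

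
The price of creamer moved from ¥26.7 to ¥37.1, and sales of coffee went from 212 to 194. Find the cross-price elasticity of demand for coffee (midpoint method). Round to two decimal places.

ΔQ_x = 194 − 212 = -18; ΔP_y = 37.1 − 26.7 = 10.4.
Midpoints: P̄_y = 31.90, Q̄_x = 203.0.
ε_xy = (ΔQ_x/ΔP_y)(P̄_y/Q̄_x) = (-18/10.4)(31.90/203.0).
ε_xy < 0, so the goods are complements.

-0.27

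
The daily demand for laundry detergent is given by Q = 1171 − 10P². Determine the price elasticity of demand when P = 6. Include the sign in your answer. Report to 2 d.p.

-0.89

At P = 6, Q = 811.
dQ/dP = −20P = -120.
ε = (dQ/dP)(P/Q) = (-120)(6/811).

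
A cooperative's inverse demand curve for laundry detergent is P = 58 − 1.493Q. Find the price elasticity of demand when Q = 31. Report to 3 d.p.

-0.253

At Q = 31, P = 58 − 1.493(31) = 11.72.
dP/dQ = −1.493, so dQ/dP = 1/(−1.493) = -0.670.
ε = (dQ/dP)(P/Q) = (-0.670)(11.72/31).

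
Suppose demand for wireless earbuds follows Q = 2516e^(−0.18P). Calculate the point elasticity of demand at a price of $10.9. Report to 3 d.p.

At P = 10.9, Q = 353.692.
dQ/dP = −0.18·2516e^(−0.18P) = −0.18Q = -63.665.
ε = (dQ/dP)(P/Q) = (-63.665)(10.9/353.692).
|ε| > 1, so demand is elastic at this price.

-1.962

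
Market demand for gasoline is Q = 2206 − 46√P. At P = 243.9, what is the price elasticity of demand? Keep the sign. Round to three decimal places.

-0.241

At P = 243.9, Q = 1487.604.
dQ/dP = −46/(2√P) = -1.473.
ε = (dQ/dP)(P/Q) = (-1.473)(243.9/1487.604).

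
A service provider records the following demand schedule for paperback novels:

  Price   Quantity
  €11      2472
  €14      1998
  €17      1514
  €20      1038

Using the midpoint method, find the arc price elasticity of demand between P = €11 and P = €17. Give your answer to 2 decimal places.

-1.12

At P = 11, Q = 2472; at P = 17, Q = 1514.
ΔQ = -958, ΔP = 6. Midpoints: P̄ = 14.00, Q̄ = 1993.0.
ε = (ΔQ/ΔP)(P̄/Q̄) = (-958/6)(14.00/1993.0).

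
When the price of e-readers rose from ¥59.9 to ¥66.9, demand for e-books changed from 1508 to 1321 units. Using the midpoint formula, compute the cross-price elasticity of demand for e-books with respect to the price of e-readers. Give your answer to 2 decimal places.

ΔQ_x = 1321 − 1508 = -187; ΔP_y = 66.9 − 59.9 = 7.0.
Midpoints: P̄_y = 63.40, Q̄_x = 1414.5.
ε_xy = (ΔQ_x/ΔP_y)(P̄_y/Q̄_x) = (-187/7.0)(63.40/1414.5).
ε_xy < 0, so the goods are complements.

-1.20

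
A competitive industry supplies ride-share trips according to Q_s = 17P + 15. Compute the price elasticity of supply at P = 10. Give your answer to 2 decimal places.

0.92

At P = 10, Q_s = 185.
dQ_s/dP = 17.
ε_s = (dQ_s/dP)(P/Q_s) = (17)(10/185).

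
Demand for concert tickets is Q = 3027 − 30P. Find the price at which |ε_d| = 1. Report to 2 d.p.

For linear demand Q = a − bP, ε = −bP/(a − bP). |ε| = 1 when bP = a − bP, i.e. P = a/(2b).
P = 3027/(2·30) = 3027/60 = 50.4500.

50.45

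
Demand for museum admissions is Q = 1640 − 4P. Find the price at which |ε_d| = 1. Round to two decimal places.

205.00

For linear demand Q = a − bP, ε = −bP/(a − bP). |ε| = 1 when bP = a − bP, i.e. P = a/(2b).
P = 1640/(2·4) = 1640/8 = 205.0000.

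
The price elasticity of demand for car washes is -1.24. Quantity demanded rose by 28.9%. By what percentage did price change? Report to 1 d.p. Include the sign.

%ΔP ≈ %ΔQ / ε = (28.9%)/(-1.24) = -23.31%.

-23.3%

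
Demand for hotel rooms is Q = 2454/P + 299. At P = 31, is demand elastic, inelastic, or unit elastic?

Q = 378.161, dQ/dP = -2.554.
ε = (dQ/dP)(P/Q) ≈ -0.209.
|ε| = 0.21 < 1.

inelastic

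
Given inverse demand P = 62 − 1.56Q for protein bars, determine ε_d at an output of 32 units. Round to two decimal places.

-0.24

At Q = 32, P = 62 − 1.56(32) = 12.08.
dP/dQ = −1.56, so dQ/dP = 1/(−1.56) = -0.641.
ε = (dQ/dP)(P/Q) = (-0.641)(12.08/32).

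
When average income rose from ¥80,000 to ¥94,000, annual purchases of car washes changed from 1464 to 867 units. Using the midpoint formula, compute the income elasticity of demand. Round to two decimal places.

-3.18

ΔQ = -597, ΔI = 14000. Midpoints: Ī = 87,000, Q̄ = 1165.5.
ε_I = (ΔQ/ΔI)(Ī/Q̄) = (-597/14000)(87000/1165.5).
ε_I < 0, so the good is inferior.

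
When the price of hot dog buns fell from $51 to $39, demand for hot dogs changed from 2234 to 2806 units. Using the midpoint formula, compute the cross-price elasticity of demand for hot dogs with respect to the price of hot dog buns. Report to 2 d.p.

-0.85

ΔQ_x = 2806 − 2234 = 572; ΔP_y = 39 − 51 = -12.
Midpoints: P̄_y = 45.00, Q̄_x = 2520.0.
ε_xy = (ΔQ_x/ΔP_y)(P̄_y/Q̄_x) = (572/-12)(45.00/2520.0).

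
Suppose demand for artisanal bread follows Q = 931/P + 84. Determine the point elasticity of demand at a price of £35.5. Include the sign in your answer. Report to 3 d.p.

At P = 35.5, Q = 110.225.
dQ/dP = −931/P² = -0.739.
ε = (dQ/dP)(P/Q) = (-0.739)(35.5/110.225).

-0.238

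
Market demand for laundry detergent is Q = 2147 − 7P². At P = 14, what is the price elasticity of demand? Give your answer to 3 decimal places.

-3.541

At P = 14, Q = 775.
dQ/dP = −14P = -196.
ε = (dQ/dP)(P/Q) = (-196)(14/775).
|ε| > 1, so demand is elastic at this price.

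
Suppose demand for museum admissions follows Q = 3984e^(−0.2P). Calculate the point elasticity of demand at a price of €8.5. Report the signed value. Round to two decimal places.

-1.70

At P = 8.5, Q = 727.811.
dQ/dP = −0.2·3984e^(−0.2P) = −0.2Q = -145.562.
ε = (dQ/dP)(P/Q) = (-145.562)(8.5/727.811).
|ε| > 1, so demand is elastic at this price.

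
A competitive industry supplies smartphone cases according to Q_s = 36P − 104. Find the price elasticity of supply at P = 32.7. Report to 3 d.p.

At P = 32.7, Q_s = 1073.20.
dQ_s/dP = 36.
ε_s = (dQ_s/dP)(P/Q_s) = (36)(32.7/1073.20).

1.097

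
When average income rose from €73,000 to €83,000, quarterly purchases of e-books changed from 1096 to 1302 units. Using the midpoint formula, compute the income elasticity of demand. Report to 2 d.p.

ΔQ = 206, ΔI = 10000. Midpoints: Ī = 78,000, Q̄ = 1199.0.
ε_I = (ΔQ/ΔI)(Ī/Q̄) = (206/10000)(78000/1199.0).

1.34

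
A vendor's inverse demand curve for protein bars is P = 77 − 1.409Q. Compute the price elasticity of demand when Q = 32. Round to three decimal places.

-0.708

At Q = 32, P = 77 − 1.409(32) = 31.91.
dP/dQ = −1.409, so dQ/dP = 1/(−1.409) = -0.710.
ε = (dQ/dP)(P/Q) = (-0.710)(31.91/32).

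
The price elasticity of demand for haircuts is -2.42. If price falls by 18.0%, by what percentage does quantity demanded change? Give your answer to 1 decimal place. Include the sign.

43.6%

%ΔQ ≈ ε × %ΔP = (-2.42)(-18.0%) = 43.56%.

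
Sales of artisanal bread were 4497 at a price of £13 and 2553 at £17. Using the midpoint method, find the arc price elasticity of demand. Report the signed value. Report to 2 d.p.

ΔQ = 2553 − 4497 = -1944; ΔP = 17 − 13 = 4.
Midpoints: P̄ = 15.00, Q̄ = 3525.0.
ε = (ΔQ/ΔP)(P̄/Q̄) = (-1944/4)(15.00/3525.0).

-2.07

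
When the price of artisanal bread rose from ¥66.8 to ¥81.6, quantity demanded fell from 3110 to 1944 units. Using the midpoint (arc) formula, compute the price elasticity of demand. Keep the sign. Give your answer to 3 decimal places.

-2.313

ΔQ = 1944 − 3110 = -1166; ΔP = 81.6 − 66.8 = 14.8.
Midpoints: P̄ = 74.20, Q̄ = 2527.0.
ε = (ΔQ/ΔP)(P̄/Q̄) = (-1166/14.8)(74.20/2527.0).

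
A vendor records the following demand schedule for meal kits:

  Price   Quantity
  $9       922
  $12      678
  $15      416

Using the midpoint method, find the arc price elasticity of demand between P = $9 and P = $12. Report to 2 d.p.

-1.07

At P = 9, Q = 922; at P = 12, Q = 678.
ΔQ = -244, ΔP = 3. Midpoints: P̄ = 10.50, Q̄ = 800.0.
ε = (ΔQ/ΔP)(P̄/Q̄) = (-244/3)(10.50/800.0).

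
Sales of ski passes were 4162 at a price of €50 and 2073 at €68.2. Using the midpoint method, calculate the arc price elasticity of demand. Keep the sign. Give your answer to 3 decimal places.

ΔQ = 2073 − 4162 = -2089; ΔP = 68.2 − 50 = 18.2.
Midpoints: P̄ = 59.10, Q̄ = 3117.5.
ε = (ΔQ/ΔP)(P̄/Q̄) = (-2089/18.2)(59.10/3117.5).

-2.176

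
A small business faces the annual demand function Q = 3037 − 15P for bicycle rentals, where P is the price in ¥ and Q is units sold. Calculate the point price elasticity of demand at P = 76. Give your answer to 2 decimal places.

-0.60

At P = 76, Q = 1897.
dQ/dP = −15.
ε = (dQ/dP)(P/Q) = (-15)(76/1897).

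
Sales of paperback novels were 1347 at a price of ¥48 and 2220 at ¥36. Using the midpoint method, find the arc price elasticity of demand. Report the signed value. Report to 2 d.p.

ΔQ = 2220 − 1347 = 873; ΔP = 36 − 48 = -12.
Midpoints: P̄ = 42.00, Q̄ = 1783.5.
ε = (ΔQ/ΔP)(P̄/Q̄) = (873/-12)(42.00/1783.5).

-1.71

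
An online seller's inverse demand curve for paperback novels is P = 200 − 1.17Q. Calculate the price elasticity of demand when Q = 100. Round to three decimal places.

At Q = 100, P = 200 − 1.17(100) = 83.00.
dP/dQ = −1.17, so dQ/dP = 1/(−1.17) = -0.855.
ε = (dQ/dP)(P/Q) = (-0.855)(83.00/100).

-0.709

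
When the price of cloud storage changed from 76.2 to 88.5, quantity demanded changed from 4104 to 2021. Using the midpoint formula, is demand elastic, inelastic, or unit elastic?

Arc ε ≈ -4.554.
|ε| = 4.55 > 1.

elastic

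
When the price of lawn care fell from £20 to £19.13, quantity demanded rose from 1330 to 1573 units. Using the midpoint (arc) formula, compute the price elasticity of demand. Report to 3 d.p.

-3.765

ΔQ = 1573 − 1330 = 243; ΔP = 19.13 − 20 = -0.87.
Midpoints: P̄ = 19.56, Q̄ = 1451.5.
ε = (ΔQ/ΔP)(P̄/Q̄) = (243/-0.87)(19.56/1451.5).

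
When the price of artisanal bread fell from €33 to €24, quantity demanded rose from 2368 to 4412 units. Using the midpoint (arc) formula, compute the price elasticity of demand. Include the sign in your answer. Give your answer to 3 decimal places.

-1.909

ΔQ = 4412 − 2368 = 2044; ΔP = 24 − 33 = -9.
Midpoints: P̄ = 28.50, Q̄ = 3390.0.
ε = (ΔQ/ΔP)(P̄/Q̄) = (2044/-9)(28.50/3390.0).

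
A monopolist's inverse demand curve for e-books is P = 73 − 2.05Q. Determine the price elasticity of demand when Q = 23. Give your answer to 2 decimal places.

-0.55

At Q = 23, P = 73 − 2.05(23) = 25.85.
dP/dQ = −2.05, so dQ/dP = 1/(−2.05) = -0.488.
ε = (dQ/dP)(P/Q) = (-0.488)(25.85/23).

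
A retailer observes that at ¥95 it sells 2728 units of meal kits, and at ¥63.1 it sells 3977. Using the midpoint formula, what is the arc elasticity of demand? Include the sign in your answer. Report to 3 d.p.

-0.923

ΔQ = 3977 − 2728 = 1249; ΔP = 63.1 − 95 = -31.9.
Midpoints: P̄ = 79.05, Q̄ = 3352.5.
ε = (ΔQ/ΔP)(P̄/Q̄) = (1249/-31.9)(79.05/3352.5).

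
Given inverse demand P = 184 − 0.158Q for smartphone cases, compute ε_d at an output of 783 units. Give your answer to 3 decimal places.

At Q = 783, P = 184 − 0.158(783) = 60.29.
dP/dQ = −0.158, so dQ/dP = 1/(−0.158) = -6.329.
ε = (dQ/dP)(P/Q) = (-6.329)(60.29/783).

-0.487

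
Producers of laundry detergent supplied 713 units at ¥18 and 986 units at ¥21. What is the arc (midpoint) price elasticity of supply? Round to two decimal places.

2.09

ΔQ = 986 − 713 = 273; ΔP = 21 − 18 = 3.
Midpoints: P̄ = 19.50, Q̄ = 849.5.
ε_s = (ΔQ/ΔP)(P̄/Q̄) = (273/3)(19.50/849.5).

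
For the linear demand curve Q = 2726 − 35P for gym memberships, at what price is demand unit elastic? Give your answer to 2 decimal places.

For linear demand Q = a − bP, ε = −bP/(a − bP). |ε| = 1 when bP = a − bP, i.e. P = a/(2b).
P = 2726/(2·35) = 2726/70 = 38.9429.

38.94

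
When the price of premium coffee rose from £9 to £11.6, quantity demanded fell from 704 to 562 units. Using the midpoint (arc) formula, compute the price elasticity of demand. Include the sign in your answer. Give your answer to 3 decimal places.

ΔQ = 562 − 704 = -142; ΔP = 11.6 − 9 = 2.6.
Midpoints: P̄ = 10.30, Q̄ = 633.0.
ε = (ΔQ/ΔP)(P̄/Q̄) = (-142/2.6)(10.30/633.0).

-0.889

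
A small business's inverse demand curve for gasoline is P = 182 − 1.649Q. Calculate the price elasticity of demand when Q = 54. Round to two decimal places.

-1.04

At Q = 54, P = 182 − 1.649(54) = 92.95.
dP/dQ = −1.649, so dQ/dP = 1/(−1.649) = -0.606.
ε = (dQ/dP)(P/Q) = (-0.606)(92.95/54).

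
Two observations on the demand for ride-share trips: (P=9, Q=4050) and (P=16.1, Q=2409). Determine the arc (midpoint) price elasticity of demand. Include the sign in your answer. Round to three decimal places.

-0.898

ΔQ = 2409 − 4050 = -1641; ΔP = 16.1 − 9 = 7.1.
Midpoints: P̄ = 12.55, Q̄ = 3229.5.
ε = (ΔQ/ΔP)(P̄/Q̄) = (-1641/7.1)(12.55/3229.5).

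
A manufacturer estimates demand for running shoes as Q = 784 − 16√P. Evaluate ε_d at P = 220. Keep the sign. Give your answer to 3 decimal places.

At P = 220, Q = 546.682.
dQ/dP = −16/(2√P) = -0.539.
ε = (dQ/dP)(P/Q) = (-0.539)(220/546.682).
|ε| < 1, so demand is inelastic at this price.

-0.217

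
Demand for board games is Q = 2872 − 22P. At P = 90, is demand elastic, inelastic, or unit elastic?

Q = 892, dQ/dP = -22.
ε = (dQ/dP)(P/Q) ≈ -2.220.
|ε| = 2.22 > 1.

elastic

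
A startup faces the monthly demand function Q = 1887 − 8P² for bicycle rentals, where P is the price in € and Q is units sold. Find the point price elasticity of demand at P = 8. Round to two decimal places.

-0.74

At P = 8, Q = 1375.
dQ/dP = −16P = -128.
ε = (dQ/dP)(P/Q) = (-128)(8/1375).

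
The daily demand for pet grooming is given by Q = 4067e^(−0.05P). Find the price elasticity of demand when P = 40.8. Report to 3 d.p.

-2.040

At P = 40.8, Q = 528.827.
dQ/dP = −0.05·4067e^(−0.05P) = −0.05Q = -26.441.
ε = (dQ/dP)(P/Q) = (-26.441)(40.8/528.827).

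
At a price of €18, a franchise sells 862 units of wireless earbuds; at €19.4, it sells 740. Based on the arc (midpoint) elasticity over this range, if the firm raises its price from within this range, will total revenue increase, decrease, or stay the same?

decrease

Arc ε = (-122/1.4)(18.70/801.0) ≈ -2.034.
|ε| = 2.03 > 1, so demand is elastic. A price rise therefore reduces total revenue.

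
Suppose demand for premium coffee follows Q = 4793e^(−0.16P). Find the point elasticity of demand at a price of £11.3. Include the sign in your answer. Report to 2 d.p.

At P = 11.3, Q = 785.965.
dQ/dP = −0.16·4793e^(−0.16P) = −0.16Q = -125.754.
ε = (dQ/dP)(P/Q) = (-125.754)(11.3/785.965).

-1.81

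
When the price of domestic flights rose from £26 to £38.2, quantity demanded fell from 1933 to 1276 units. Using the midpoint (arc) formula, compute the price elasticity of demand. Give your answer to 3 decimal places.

ΔQ = 1276 − 1933 = -657; ΔP = 38.2 − 26 = 12.2.
Midpoints: P̄ = 32.10, Q̄ = 1604.5.
ε = (ΔQ/ΔP)(P̄/Q̄) = (-657/12.2)(32.10/1604.5).

-1.077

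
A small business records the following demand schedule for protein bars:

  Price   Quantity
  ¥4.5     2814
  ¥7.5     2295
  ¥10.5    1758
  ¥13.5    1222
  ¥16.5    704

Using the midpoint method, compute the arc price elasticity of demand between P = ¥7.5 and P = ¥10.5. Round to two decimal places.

At P = 7.5, Q = 2295; at P = 10.5, Q = 1758.
ΔQ = -537, ΔP = 3.0. Midpoints: P̄ = 9.00, Q̄ = 2026.5.
ε = (ΔQ/ΔP)(P̄/Q̄) = (-537/3.0)(9.00/2026.5).

-0.79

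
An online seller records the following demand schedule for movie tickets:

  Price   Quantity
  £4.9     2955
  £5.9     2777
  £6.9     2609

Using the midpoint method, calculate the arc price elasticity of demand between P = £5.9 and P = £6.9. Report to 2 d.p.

At P = 5.9, Q = 2777; at P = 6.9, Q = 2609.
ΔQ = -168, ΔP = 1.0. Midpoints: P̄ = 6.40, Q̄ = 2693.0.
ε = (ΔQ/ΔP)(P̄/Q̄) = (-168/1.0)(6.40/2693.0).

-0.40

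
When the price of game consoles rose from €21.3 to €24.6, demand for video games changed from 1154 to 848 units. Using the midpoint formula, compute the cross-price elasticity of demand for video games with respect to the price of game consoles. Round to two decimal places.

ΔQ_x = 848 − 1154 = -306; ΔP_y = 24.6 − 21.3 = 3.3.
Midpoints: P̄_y = 22.95, Q̄_x = 1001.0.
ε_xy = (ΔQ_x/ΔP_y)(P̄_y/Q̄_x) = (-306/3.3)(22.95/1001.0).

-2.13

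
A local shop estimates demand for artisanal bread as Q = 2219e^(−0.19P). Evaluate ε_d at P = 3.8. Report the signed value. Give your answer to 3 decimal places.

At P = 3.8, Q = 1077.945.
dQ/dP = −0.19·2219e^(−0.19P) = −0.19Q = -204.810.
ε = (dQ/dP)(P/Q) = (-204.810)(3.8/1077.945).
|ε| < 1, so demand is inelastic at this price.

-0.722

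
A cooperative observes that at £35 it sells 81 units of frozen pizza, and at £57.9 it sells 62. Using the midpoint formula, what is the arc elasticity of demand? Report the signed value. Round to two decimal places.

-0.54

ΔQ = 62 − 81 = -19; ΔP = 57.9 − 35 = 22.9.
Midpoints: P̄ = 46.45, Q̄ = 71.5.
ε = (ΔQ/ΔP)(P̄/Q̄) = (-19/22.9)(46.45/71.5).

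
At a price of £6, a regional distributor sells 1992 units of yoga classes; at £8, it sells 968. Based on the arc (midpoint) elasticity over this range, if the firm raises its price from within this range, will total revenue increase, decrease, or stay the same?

decrease

Arc ε = (-1024/2)(7.00/1480.0) ≈ -2.422.
|ε| = 2.42 > 1, so demand is elastic. A price rise therefore reduces total revenue.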